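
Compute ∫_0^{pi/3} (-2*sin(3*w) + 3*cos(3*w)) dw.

-4/3

An antiderivative is F(w) = sin(3*w) + 2*cos(3*w)/3.
Then F(pi/3) - F(0) = (-2/3) - (2/3) = -4/3.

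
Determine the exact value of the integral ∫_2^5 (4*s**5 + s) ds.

By the power rule, an antiderivative is F(s) = 2*s**6/3 + s**2/2.
Then F(5) - F(2) = (62575/6) - (134/3) = 20769/2.

20769/2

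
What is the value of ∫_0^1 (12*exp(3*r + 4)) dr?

Let u = 3*r + 4, so du = 3 dr. When r = 0, u = 4; when r = 1, u = 7.
The integral becomes 4·∫ exp(u) du from 4 to 7, with antiderivative 4*exp(u).
Back in r: F(r) = 4*exp(3*r + 4).
Then F(1) - F(0) = (4*exp(7)) - (4*exp(4)) = -4*(1 - exp(3))*exp(4).

-4*(1 - exp(3))*exp(4)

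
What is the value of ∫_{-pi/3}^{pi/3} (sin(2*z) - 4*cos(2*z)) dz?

-2*sqrt(3)

An antiderivative is F(z) = -2*sin(2*z) - cos(2*z)/2.
Then F(pi/3) - F(-pi/3) = (1/4 - sqrt(3)) - (1/4 + sqrt(3)) = -2*sqrt(3).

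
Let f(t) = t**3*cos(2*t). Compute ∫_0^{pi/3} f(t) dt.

Integrate by parts 3 times (u = t^3, dv = cos(2*t) dt).
An antiderivative is F(t) = t**3*sin(2*t)/2 + 3*t**2*cos(2*t)/4 - 3*t*sin(2*t)/4 - 3*cos(2*t)/8.
Then F(pi/3) - F(0) = (-sqrt(3)*pi/8 - pi**2/24 + 3/16 + sqrt(3)*pi**3/108) - (-3/8) = -sqrt(3)*pi/8 - pi**2/24 + sqrt(3)*pi**3/108 + 9/16.

-sqrt(3)*pi/8 - pi**2/24 + sqrt(3)*pi**3/108 + 9/16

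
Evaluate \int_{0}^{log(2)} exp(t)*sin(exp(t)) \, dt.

-cos(2) + cos(1)

Let u = exp(t), so du = exp(t) dt. When t = 0, u = 1; when t = log(2), u = 2.
The integral becomes ∫ sin(u) du from 1 to 2, with antiderivative -cos(u).
Back in t: F(t) = -cos(exp(t)).
Then F(log(2)) - F(0) = (-cos(2)) - (-cos(1)) = -cos(2) + cos(1).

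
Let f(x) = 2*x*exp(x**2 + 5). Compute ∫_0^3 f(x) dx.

-exp(5) + exp(14)

Let u = x**2 + 5, so du = 2*x dx. When x = 0, u = 5; when x = 3, u = 14.
The integral becomes ∫ exp(u) du from 5 to 14, with antiderivative exp(u).
Back in x: F(x) = exp(x**2 + 5).
Then F(3) - F(0) = (exp(14)) - (exp(5)) = -exp(5) + exp(14).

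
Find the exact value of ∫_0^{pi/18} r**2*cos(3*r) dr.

Integrate by parts twice (u = r^2, dv = cos(3*r) dr).
An antiderivative is F(r) = r**2*sin(3*r)/3 + 2*r*cos(3*r)/9 - 2*sin(3*r)/27.
Then F(pi/18) - F(0) = (-1/27 + pi**2/1944 + sqrt(3)*pi/162) - (0) = -1/27 + pi**2/1944 + sqrt(3)*pi/162.

-1/27 + pi**2/1944 + sqrt(3)*pi/162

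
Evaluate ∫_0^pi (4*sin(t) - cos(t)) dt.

8

An antiderivative is F(t) = -sin(t) - 4*cos(t).
Then F(pi) - F(0) = (4) - (-4) = 8.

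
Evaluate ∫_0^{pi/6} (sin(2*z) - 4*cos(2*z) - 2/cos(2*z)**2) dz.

An antiderivative is F(z) = -2*sin(2*z) - cos(2*z)/2 - tan(2*z).
Then F(pi/6) - F(0) = (-2*sqrt(3) - 1/4) - (-1/2) = 1/4 - 2*sqrt(3).

1/4 - 2*sqrt(3)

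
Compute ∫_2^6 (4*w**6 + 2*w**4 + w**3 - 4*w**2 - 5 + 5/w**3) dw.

51348499/315

By the power rule, an antiderivative is F(w) = 4*w**7/7 + 2*w**5/5 + w**4/4 - 4*w**3/3 - 5*w - 5/(2*w**2).
Then F(6) - F(2) = (410960993/2520) - (57667/840) = 51348499/315.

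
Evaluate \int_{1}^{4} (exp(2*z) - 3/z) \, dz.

An antiderivative is F(z) = exp(2*z)/2 - 3*log(z).
Then F(4) - F(1) = (-log(64) + exp(8)/2) - (exp(2)/2) = -log(64) - exp(2)/2 + exp(8)/2.

-log(64) - exp(2)/2 + exp(8)/2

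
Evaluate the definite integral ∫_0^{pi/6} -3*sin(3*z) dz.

An antiderivative is F(z) = cos(3*z).
Then F(pi/6) - F(0) = (0) - (1) = -1.

-1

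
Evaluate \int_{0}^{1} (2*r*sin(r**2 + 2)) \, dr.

cos(2) - cos(3)

Let u = r**2 + 2, so du = 2*r dr. When r = 0, u = 2; when r = 1, u = 3.
The integral becomes ∫ sin(u) du from 2 to 3, with antiderivative -cos(u).
Back in r: F(r) = -cos(r**2 + 2).
Then F(1) - F(0) = (-cos(3)) - (-cos(2)) = cos(2) - cos(3).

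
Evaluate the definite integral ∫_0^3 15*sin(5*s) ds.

Let u = 5*s, so du = 5 ds. When s = 0, u = 0; when s = 3, u = 15.
The integral becomes 3·∫ sin(u) du from 0 to 15, with antiderivative -3*cos(u).
Back in s: F(s) = -3*cos(5*s).
Then F(3) - F(0) = (-3*cos(15)) - (-3) = 3 - 3*cos(15).

3 - 3*cos(15)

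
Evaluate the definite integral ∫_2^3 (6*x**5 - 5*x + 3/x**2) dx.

By the power rule, an antiderivative is F(x) = x**6 - 5*x**2/2 - 3/x.
Then F(3) - F(2) = (1411/2) - (105/2) = 653.

653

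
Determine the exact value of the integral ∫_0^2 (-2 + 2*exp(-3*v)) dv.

An antiderivative is F(v) = -2*v - 2*exp(-3*v)/3.
Then F(2) - F(0) = (-4 - 2*exp(-6)/3) - (-2/3) = -10/3 - 2*exp(-6)/3.

-10/3 - 2*exp(-6)/3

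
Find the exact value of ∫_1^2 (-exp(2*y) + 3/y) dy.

-exp(4)/2 + log(8) + exp(2)/2

An antiderivative is F(y) = -exp(2*y)/2 + 3*log(y).
Then F(2) - F(1) = (-exp(4)/2 + log(8)) - (-exp(2)/2) = -exp(4)/2 + log(8) + exp(2)/2.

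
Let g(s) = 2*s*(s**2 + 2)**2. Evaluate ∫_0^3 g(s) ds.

441

Let u = s**2 + 2, so du = 2*s ds. When s = 0, u = 2; when s = 3, u = 11.
The integral becomes ∫ u**2 du from 2 to 11, with antiderivative u**3/3.
Back in s: F(s) = (s**2 + 2)**3/3.
Then F(3) - F(0) = (1331/3) - (8/3) = 441.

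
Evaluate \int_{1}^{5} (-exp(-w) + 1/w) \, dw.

An antiderivative is F(w) = log(w) + exp(-w).
Then F(5) - F(1) = (exp(-5) + log(5)) - (exp(-1)) = -exp(-1) + exp(-5) + log(5).

-exp(-1) + exp(-5) + log(5)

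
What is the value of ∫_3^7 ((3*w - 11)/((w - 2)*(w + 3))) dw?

Factor the denominator: w**2 + w - 6 = (w + 3)(w - 2).
Partial fractions: (3*w - 11)/((w - 2)*(w + 3)) = 4/(w + 3) - 1/(w - 2).
An antiderivative is F(w) = -log(w - 2) + 4*log(w + 3).
Then F(7) - F(3) = (4*log(2) + 3*log(5)) - (4*log(2) + 4*log(3)) = -4*log(3) + 3*log(5).

-4*log(3) + 3*log(5)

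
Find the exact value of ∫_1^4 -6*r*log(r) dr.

Integrate by parts once (u = ln r, dv = -6*r dr).
An antiderivative is F(r) = -3*r**2*(2*log(r) - 1)/2.
Then F(4) - F(1) = (24 - 96*log(2)) - (3/2) = 45/2 - 96*log(2).

45/2 - 96*log(2)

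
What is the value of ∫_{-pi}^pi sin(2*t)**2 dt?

pi

Use the identity sin^2(2*t) = (1 - cos(4*t))/2.
An antiderivative is F(t) = t/2 - sin(4*t)/8.
Then F(pi) - F(-pi) = (pi/2) - (-pi/2) = pi.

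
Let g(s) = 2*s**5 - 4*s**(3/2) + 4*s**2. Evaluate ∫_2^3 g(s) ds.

-72*sqrt(3)/5 + 32*sqrt(2)/5 + 247

By the power rule, an antiderivative is F(s) = s**6/3 - 8*s**(5/2)/5 + 4*s**3/3.
Then F(3) - F(2) = (279 - 72*sqrt(3)/5) - (32 - 32*sqrt(2)/5) = -72*sqrt(3)/5 + 32*sqrt(2)/5 + 247.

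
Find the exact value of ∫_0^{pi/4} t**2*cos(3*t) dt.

Integrate by parts twice (u = t^2, dv = cos(3*t) dt).
An antiderivative is F(t) = t**2*sin(3*t)/3 + 2*t*cos(3*t)/9 - 2*sin(3*t)/27.
Then F(pi/4) - F(0) = (sqrt(2)*(-24*pi - 32 + 9*pi**2)/864) - (0) = sqrt(2)*(-24*pi - 32 + 9*pi**2)/864.

sqrt(2)*(-24*pi - 32 + 9*pi**2)/864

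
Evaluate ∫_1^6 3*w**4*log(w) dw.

-933 + 23328*log(6)/5

Integrate by parts once (u = ln w, dv = 3*w**4 dw).
An antiderivative is F(w) = 3*w**5*(5*log(w) - 1)/25.
Then F(6) - F(1) = (-23328/25 + 23328*log(6)/5) - (-3/25) = -933 + 23328*log(6)/5.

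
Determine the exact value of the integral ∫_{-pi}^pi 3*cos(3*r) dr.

0

An antiderivative is F(r) = sin(3*r).
Then F(pi) - F(-pi) = (0) - (0) = 0.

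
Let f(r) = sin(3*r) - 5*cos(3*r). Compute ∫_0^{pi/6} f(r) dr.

-4/3

An antiderivative is F(r) = -5*sin(3*r)/3 - cos(3*r)/3.
Then F(pi/6) - F(0) = (-5/3) - (-1/3) = -4/3.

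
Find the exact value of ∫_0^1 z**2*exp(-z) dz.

2 - 5*exp(-1)

Integrate by parts twice (u = z^2, dv = exp(-z) dz).
An antiderivative is F(z) = (-z**2 - 2*z - 2)*exp(-z).
Then F(1) - F(0) = (-5*exp(-1)) - (-2) = 2 - 5*exp(-1).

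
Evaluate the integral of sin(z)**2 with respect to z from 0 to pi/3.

Use the identity sin^2(z) = (1 - cos(2*z))/2.
An antiderivative is F(z) = z/2 - sin(2*z)/4.
Then F(pi/3) - F(0) = (-sqrt(3)/8 + pi/6) - (0) = -sqrt(3)/8 + pi/6.

-sqrt(3)/8 + pi/6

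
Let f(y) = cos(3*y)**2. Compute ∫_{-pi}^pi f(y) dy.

Use the identity cos^2(3*y) = (1 + cos(6*y))/2.
An antiderivative is F(y) = y/2 + sin(6*y)/12.
Then F(pi) - F(-pi) = (pi/2) - (-pi/2) = pi.

pi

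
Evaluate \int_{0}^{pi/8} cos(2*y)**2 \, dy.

1/8 + pi/16

Use the identity cos^2(2*y) = (1 + cos(4*y))/2.
An antiderivative is F(y) = y/2 + sin(4*y)/8.
Then F(pi/8) - F(0) = (1/8 + pi/16) - (0) = 1/8 + pi/16.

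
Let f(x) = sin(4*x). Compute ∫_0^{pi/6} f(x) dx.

An antiderivative is F(x) = -cos(4*x)/4.
Then F(pi/6) - F(0) = (1/8) - (-1/4) = 3/8.

3/8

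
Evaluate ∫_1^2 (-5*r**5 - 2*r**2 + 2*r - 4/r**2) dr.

-337/6

By the power rule, an antiderivative is F(r) = -5*r**6/6 - 2*r**3/3 + r**2 + 4/r.
Then F(2) - F(1) = (-158/3) - (7/2) = -337/6.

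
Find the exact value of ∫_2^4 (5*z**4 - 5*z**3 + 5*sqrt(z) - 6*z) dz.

2048/3 - 20*sqrt(2)/3

By the power rule, an antiderivative is F(z) = z**5 - 5*z**4/4 + 10*z**(3/2)/3 - 3*z**2.
Then F(4) - F(2) = (2048/3) - (20*sqrt(2)/3) = 2048/3 - 20*sqrt(2)/3.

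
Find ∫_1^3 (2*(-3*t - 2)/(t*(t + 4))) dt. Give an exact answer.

Factor the denominator: t**2 + 4*t = (t + 4)t.
Partial fractions: 2*(-3*t - 2)/(t*(t + 4)) = -5/(t + 4) - 1/t.
An antiderivative is F(t) = -log(t) - 5*log(t + 4).
Then F(3) - F(1) = (-5*log(7) - log(3)) - (-5*log(5)) = -5*log(7) - log(3) + 5*log(5).

-5*log(7) - log(3) + 5*log(5)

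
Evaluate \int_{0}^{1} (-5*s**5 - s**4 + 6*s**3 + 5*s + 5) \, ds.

By the power rule, an antiderivative is F(s) = -5*s**6/6 - s**5/5 + 3*s**4/2 + 5*s**2/2 + 5*s.
Then F(1) - F(0) = (239/30) - (0) = 239/30.

239/30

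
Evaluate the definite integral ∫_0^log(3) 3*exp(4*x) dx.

Let u = exp(x), so du = exp(x) dx. When x = 0, u = 1; when x = log(3), u = 3.
The integral becomes 3·∫ u**3 du from 1 to 3, with antiderivative 3*u**4/4.
Back in x: F(x) = 3*exp(4*x)/4.
Then F(log(3)) - F(0) = (243/4) - (3/4) = 60.

60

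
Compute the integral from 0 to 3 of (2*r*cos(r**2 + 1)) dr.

-sin(1) + sin(10)

Let u = r**2 + 1, so du = 2*r dr. When r = 0, u = 1; when r = 3, u = 10.
The integral becomes ∫ cos(u) du from 1 to 10, with antiderivative sin(u).
Back in r: F(r) = sin(r**2 + 1).
Then F(3) - F(0) = (sin(10)) - (sin(1)) = -sin(1) + sin(10).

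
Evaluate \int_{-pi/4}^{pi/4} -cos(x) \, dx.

An antiderivative is F(x) = -sin(x).
Then F(pi/4) - F(-pi/4) = (-sqrt(2)/2) - (sqrt(2)/2) = -sqrt(2).

-sqrt(2)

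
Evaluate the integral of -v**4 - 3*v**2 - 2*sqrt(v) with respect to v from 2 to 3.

-306/5 - 4*sqrt(3) + 8*sqrt(2)/3

By the power rule, an antiderivative is F(v) = -v**5/5 - 4*v**(3/2)/3 - v**3.
Then F(3) - F(2) = (-378/5 - 4*sqrt(3)) - (-72/5 - 8*sqrt(2)/3) = -306/5 - 4*sqrt(3) + 8*sqrt(2)/3.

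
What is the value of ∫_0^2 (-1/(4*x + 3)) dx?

An antiderivative is F(x) = -log(4*x + 3)/4.
Then F(2) - F(0) = (-log(11)/4) - (-log(3)/4) = -log(11)/4 + log(3)/4.

-log(11)/4 + log(3)/4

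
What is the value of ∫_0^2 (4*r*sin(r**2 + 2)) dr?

Let u = r**2 + 2, so du = 2*r dr. When r = 0, u = 2; when r = 2, u = 6.
The integral becomes 2·∫ sin(u) du from 2 to 6, with antiderivative -2*cos(u).
Back in r: F(r) = -2*cos(r**2 + 2).
Then F(2) - F(0) = (-2*cos(6)) - (-2*cos(2)) = -2*cos(6) + 2*cos(2).

-2*cos(6) + 2*cos(2)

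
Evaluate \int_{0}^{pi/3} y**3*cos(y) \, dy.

-sqrt(3)*pi + sqrt(3)*pi**3/54 + pi**2/6 + 3

Integrate by parts 3 times (u = y^3, dv = cos(y) dy).
An antiderivative is F(y) = y**3*sin(y) + 3*y**2*cos(y) - 6*y*sin(y) - 6*cos(y).
Then F(pi/3) - F(0) = (-sqrt(3)*pi - 3 + sqrt(3)*pi**3/54 + pi**2/6) - (-6) = -sqrt(3)*pi + sqrt(3)*pi**3/54 + pi**2/6 + 3.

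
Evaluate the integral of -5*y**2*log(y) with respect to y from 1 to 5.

Integrate by parts once (u = ln y, dv = -5*y**2 dy).
An antiderivative is F(y) = -5*y**3*(3*log(y) - 1)/9.
Then F(5) - F(1) = (625/9 - 625*log(5)/3) - (5/9) = 620/9 - 625*log(5)/3.

620/9 - 625*log(5)/3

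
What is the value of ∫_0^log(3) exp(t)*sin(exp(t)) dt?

Let u = exp(t), so du = exp(t) dt. When t = 0, u = 1; when t = log(3), u = 3.
The integral becomes ∫ sin(u) du from 1 to 3, with antiderivative -cos(u).
Back in t: F(t) = -cos(exp(t)).
Then F(log(3)) - F(0) = (-cos(3)) - (-cos(1)) = cos(1) - cos(3).

cos(1) - cos(3)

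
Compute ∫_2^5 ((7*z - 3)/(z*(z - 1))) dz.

5*log(2) + 3*log(5)

Factor the denominator: z**2 - z = z(z - 1).
Partial fractions: (7*z - 3)/(z*(z - 1)) = 3/z + 4/(z - 1).
An antiderivative is F(z) = 3*log(z) + 4*log(z - 1).
Then F(5) - F(2) = (3*log(5) + 8*log(2)) - (log(8)) = 5*log(2) + 3*log(5).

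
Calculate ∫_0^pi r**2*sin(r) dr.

Integrate by parts twice (u = r^2, dv = sin(r) dr).
An antiderivative is F(r) = -r**2*cos(r) + 2*r*sin(r) + 2*cos(r).
Then F(pi) - F(0) = (-2 + pi**2) - (2) = -4 + pi**2.

-4 + pi**2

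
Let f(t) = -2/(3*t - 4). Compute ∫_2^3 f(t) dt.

-2*log(5)/3 + 2*log(2)/3

An antiderivative is F(t) = -2*log(3*t - 4)/3.
Then F(3) - F(2) = (-2*log(5)/3) - (-2*log(2)/3) = -2*log(5)/3 + 2*log(2)/3.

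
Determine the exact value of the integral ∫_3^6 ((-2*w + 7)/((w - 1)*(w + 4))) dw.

-2*log(5) - 4*log(2) + 3*log(7)

Factor the denominator: w**2 + 3*w - 4 = (w + 4)(w - 1).
Partial fractions: (-2*w + 7)/((w - 1)*(w + 4)) = -3/(w + 4) + 1/(w - 1).
An antiderivative is F(w) = log(w - 1) - 3*log(w + 4).
Then F(6) - F(3) = (-2*log(5) - 3*log(2)) - (-3*log(7) + log(2)) = -2*log(5) - 4*log(2) + 3*log(7).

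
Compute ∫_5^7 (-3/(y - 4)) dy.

An antiderivative is F(y) = -3*log(y - 4).
Then F(7) - F(5) = (-log(27)) - (0) = -log(27).

-log(27)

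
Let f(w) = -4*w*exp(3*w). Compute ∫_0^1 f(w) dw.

Integrate by parts once (u = w, dv = -4*exp(3*w) dw).
An antiderivative is F(w) = (-12*w + 4)*exp(3*w)/9.
Then F(1) - F(0) = (-8*exp(3)/9) - (4/9) = -8*exp(3)/9 - 4/9.

-8*exp(3)/9 - 4/9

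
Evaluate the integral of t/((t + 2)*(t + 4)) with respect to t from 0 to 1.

Factor the denominator: t**2 + 6*t + 8 = (t + 4)(t + 2).
Partial fractions: t/((t + 2)*(t + 4)) = 2/(t + 4) - 1/(t + 2).
An antiderivative is F(t) = -log(t + 2) + 2*log(t + 4).
Then F(1) - F(0) = (log(25/3)) - (log(8)) = log(25/24).

log(25/24)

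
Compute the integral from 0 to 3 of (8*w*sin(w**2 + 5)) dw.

Let u = w**2 + 5, so du = 2*w dw. When w = 0, u = 5; when w = 3, u = 14.
The integral becomes 4·∫ sin(u) du from 5 to 14, with antiderivative -4*cos(u).
Back in w: F(w) = -4*cos(w**2 + 5).
Then F(3) - F(0) = (-4*cos(14)) - (-4*cos(5)) = -4*cos(14) + 4*cos(5).

-4*cos(14) + 4*cos(5)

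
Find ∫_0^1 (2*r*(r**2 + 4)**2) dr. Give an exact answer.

Let u = r**2 + 4, so du = 2*r dr. When r = 0, u = 4; when r = 1, u = 5.
The integral becomes ∫ u**2 du from 4 to 5, with antiderivative u**3/3.
Back in r: F(r) = (r**2 + 4)**3/3.
Then F(1) - F(0) = (125/3) - (64/3) = 61/3.

61/3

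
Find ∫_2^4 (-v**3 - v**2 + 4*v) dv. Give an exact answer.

By the power rule, an antiderivative is F(v) = -v**4/4 - v**3/3 + 2*v**2.
Then F(4) - F(2) = (-160/3) - (4/3) = -164/3.

-164/3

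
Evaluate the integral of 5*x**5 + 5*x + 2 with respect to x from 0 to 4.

By the power rule, an antiderivative is F(x) = 5*x**6/6 + 5*x**2/2 + 2*x.
Then F(4) - F(0) = (10384/3) - (0) = 10384/3.

10384/3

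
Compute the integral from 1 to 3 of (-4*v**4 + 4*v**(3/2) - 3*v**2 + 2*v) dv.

-1066/5 + 72*sqrt(3)/5

By the power rule, an antiderivative is F(v) = 8*v**(5/2)/5 - 4*v**5/5 - v**3 + v**2.
Then F(3) - F(1) = (-1062/5 + 72*sqrt(3)/5) - (4/5) = -1066/5 + 72*sqrt(3)/5.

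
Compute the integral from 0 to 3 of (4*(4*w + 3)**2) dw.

1116

Let u = 4*w + 3, so du = 4 dw. When w = 0, u = 3; when w = 3, u = 15.
The integral becomes ∫ u**2 du from 3 to 15, with antiderivative u**3/3.
Back in w: F(w) = (4*w + 3)**3/3.
Then F(3) - F(0) = (1125) - (9) = 1116.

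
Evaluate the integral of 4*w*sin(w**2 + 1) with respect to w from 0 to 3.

Let u = w**2 + 1, so du = 2*w dw. When w = 0, u = 1; when w = 3, u = 10.
The integral becomes 2·∫ sin(u) du from 1 to 10, with antiderivative -2*cos(u).
Back in w: F(w) = -2*cos(w**2 + 1).
Then F(3) - F(0) = (-2*cos(10)) - (-2*cos(1)) = 2*cos(1) - 2*cos(10).

2*cos(1) - 2*cos(10)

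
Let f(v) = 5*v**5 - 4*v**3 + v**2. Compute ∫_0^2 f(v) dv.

By the power rule, an antiderivative is F(v) = 5*v**6/6 - v**4 + v**3/3.
Then F(2) - F(0) = (40) - (0) = 40.

40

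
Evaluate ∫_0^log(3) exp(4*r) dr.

20

Let u = exp(r), so du = exp(r) dr. When r = 0, u = 1; when r = log(3), u = 3.
The integral becomes ∫ u**3 du from 1 to 3, with antiderivative u**4/4.
Back in r: F(r) = exp(4*r)/4.
Then F(log(3)) - F(0) = (81/4) - (1/4) = 20.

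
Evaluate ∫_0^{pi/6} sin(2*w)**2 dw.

-sqrt(3)/16 + pi/12

Use the identity sin^2(2*w) = (1 - cos(4*w))/2.
An antiderivative is F(w) = w/2 - sin(4*w)/8.
Then F(pi/6) - F(0) = (-sqrt(3)/16 + pi/12) - (0) = -sqrt(3)/16 + pi/12.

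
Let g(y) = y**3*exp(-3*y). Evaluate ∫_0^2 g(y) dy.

Integrate by parts 3 times (u = y^3, dv = exp(-3*y) dy).
An antiderivative is F(y) = (-9*y**3 - 9*y**2 - 6*y - 2)*exp(-3*y)/27.
Then F(2) - F(0) = (-122*exp(-6)/27) - (-2/27) = 2/27 - 122*exp(-6)/27.

2/27 - 122*exp(-6)/27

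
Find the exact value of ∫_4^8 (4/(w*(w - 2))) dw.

Factor the denominator: w**2 - 2*w = w(w - 2).
Partial fractions: 4/(w*(w - 2)) = -2/w + 2/(w - 2).
An antiderivative is F(w) = -2*log(w) + 2*log(w - 2).
Then F(8) - F(4) = (log(9/16)) - (-log(4)) = log(9/4).

log(9/4)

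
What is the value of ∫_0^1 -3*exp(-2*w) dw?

An antiderivative is F(w) = 3*exp(-2*w)/2.
Then F(1) - F(0) = (3*exp(-2)/2) - (3/2) = -3/2 + 3*exp(-2)/2.

-3/2 + 3*exp(-2)/2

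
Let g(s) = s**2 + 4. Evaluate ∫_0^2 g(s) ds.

32/3

By the power rule, an antiderivative is F(s) = s**3/3 + 4*s.
Then F(2) - F(0) = (32/3) - (0) = 32/3.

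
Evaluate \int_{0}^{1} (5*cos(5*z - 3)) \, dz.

sin(3) + sin(2)

Let u = 5*z - 3, so du = 5 dz. When z = 0, u = -3; when z = 1, u = 2.
The integral becomes ∫ cos(u) du from -3 to 2, with antiderivative sin(u).
Back in z: F(z) = sin(5*z - 3).
Then F(1) - F(0) = (sin(2)) - (-sin(3)) = sin(3) + sin(2).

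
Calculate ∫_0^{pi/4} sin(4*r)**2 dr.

pi/8

Use the identity sin^2(4*r) = (1 - cos(8*r))/2.
An antiderivative is F(r) = r/2 - sin(8*r)/16.
Then F(pi/4) - F(0) = (pi/8) - (0) = pi/8.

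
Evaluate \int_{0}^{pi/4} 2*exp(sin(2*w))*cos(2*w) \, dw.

-1 + E

Let u = sin(2*w), so du = 2*cos(2*w) dw. When w = 0, u = 0; when w = pi/4, u = 1.
The integral becomes ∫ exp(u) du from 0 to 1, with antiderivative exp(u).
Back in w: F(w) = exp(sin(2*w)).
Then F(pi/4) - F(0) = (E) - (1) = -1 + E.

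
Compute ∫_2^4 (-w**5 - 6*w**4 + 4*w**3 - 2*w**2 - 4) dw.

By the power rule, an antiderivative is F(w) = -w**6/6 - 6*w**5/5 + w**4 - 2*w**3/3 - 4*w.
Then F(4) - F(2) = (-25712/15) - (-232/5) = -25016/15.

-25016/15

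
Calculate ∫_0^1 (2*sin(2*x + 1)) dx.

Let u = 2*x + 1, so du = 2 dx. When x = 0, u = 1; when x = 1, u = 3.
The integral becomes ∫ sin(u) du from 1 to 3, with antiderivative -cos(u).
Back in x: F(x) = -cos(2*x + 1).
Then F(1) - F(0) = (-cos(3)) - (-cos(1)) = cos(1) - cos(3).

cos(1) - cos(3)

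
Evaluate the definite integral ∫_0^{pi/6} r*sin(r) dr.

-sqrt(3)*pi/12 + 1/2

Integrate by parts once (u = r, dv = sin(r) dr).
An antiderivative is F(r) = -r*cos(r) + sin(r).
Then F(pi/6) - F(0) = (-sqrt(3)*pi/12 + 1/2) - (0) = -sqrt(3)*pi/12 + 1/2.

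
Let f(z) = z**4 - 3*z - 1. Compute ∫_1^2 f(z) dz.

By the power rule, an antiderivative is F(z) = z**5/5 - 3*z**2/2 - z.
Then F(2) - F(1) = (-8/5) - (-23/10) = 7/10.

7/10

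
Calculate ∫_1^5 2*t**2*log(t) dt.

Integrate by parts once (u = ln t, dv = 2*t**2 dt).
An antiderivative is F(t) = 2*t**3*(3*log(t) - 1)/9.
Then F(5) - F(1) = (-250/9 + 250*log(5)/3) - (-2/9) = -248/9 + 250*log(5)/3.

-248/9 + 250*log(5)/3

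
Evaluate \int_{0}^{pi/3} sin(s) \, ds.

1/2

An antiderivative is F(s) = -cos(s).
Then F(pi/3) - F(0) = (-1/2) - (-1) = 1/2.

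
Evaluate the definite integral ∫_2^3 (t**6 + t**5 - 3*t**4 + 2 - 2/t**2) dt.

19603/70

By the power rule, an antiderivative is F(t) = t**7/7 + t**6/6 - 3*t**5/5 + 2*t + 2/t.
Then F(3) - F(2) = (61907/210) - (1549/105) = 19603/70.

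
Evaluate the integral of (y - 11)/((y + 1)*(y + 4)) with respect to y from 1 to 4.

Factor the denominator: y**2 + 5*y + 4 = (y + 4)(y + 1).
Partial fractions: (y - 11)/((y + 1)*(y + 4)) = 5/(y + 4) - 4/(y + 1).
An antiderivative is F(y) = -4*log(y + 1) + 5*log(y + 4).
Then F(4) - F(1) = (-4*log(5) + 15*log(2)) - (-4*log(2) + 5*log(5)) = -9*log(5) + 19*log(2).

-9*log(5) + 19*log(2)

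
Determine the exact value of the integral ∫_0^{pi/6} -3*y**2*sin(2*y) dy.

-sqrt(3)*pi/8 + pi**2/48 + 3/8

Integrate by parts twice (u = y^2, dv = -3*sin(2*y) dy).
An antiderivative is F(y) = 3*y**2*cos(2*y)/2 - 3*y*sin(2*y)/2 - 3*cos(2*y)/4.
Then F(pi/6) - F(0) = (-sqrt(3)*pi/8 - 3/8 + pi**2/48) - (-3/4) = -sqrt(3)*pi/8 + pi**2/48 + 3/8.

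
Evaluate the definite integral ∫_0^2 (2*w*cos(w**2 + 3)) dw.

-sin(3) + sin(7)

Let u = w**2 + 3, so du = 2*w dw. When w = 0, u = 3; when w = 2, u = 7.
The integral becomes ∫ cos(u) du from 3 to 7, with antiderivative sin(u).
Back in w: F(w) = sin(w**2 + 3).
Then F(2) - F(0) = (sin(7)) - (sin(3)) = -sin(3) + sin(7).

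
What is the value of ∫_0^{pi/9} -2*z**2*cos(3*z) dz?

Integrate by parts twice (u = z^2, dv = -2*cos(3*z) dz).
An antiderivative is F(z) = -2*z**2*sin(3*z)/3 - 4*z*cos(3*z)/9 + 4*sin(3*z)/27.
Then F(pi/9) - F(0) = (-2*pi/81 - sqrt(3)*pi**2/243 + 2*sqrt(3)/27) - (0) = -2*pi/81 - sqrt(3)*pi**2/243 + 2*sqrt(3)/27.

-2*pi/81 - sqrt(3)*pi**2/243 + 2*sqrt(3)/27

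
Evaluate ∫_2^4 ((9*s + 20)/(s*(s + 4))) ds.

Factor the denominator: s**2 + 4*s = (s + 4)s.
Partial fractions: (9*s + 20)/(s*(s + 4)) = 4/(s + 4) + 5/s.
An antiderivative is F(s) = 5*log(s) + 4*log(s + 4).
Then F(4) - F(2) = (22*log(2)) - (4*log(3) + 9*log(2)) = -4*log(3) + 13*log(2).

-4*log(3) + 13*log(2)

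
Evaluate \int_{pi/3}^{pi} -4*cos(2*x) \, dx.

An antiderivative is F(x) = -2*sin(2*x).
Then F(pi) - F(pi/3) = (0) - (-sqrt(3)) = sqrt(3).

sqrt(3)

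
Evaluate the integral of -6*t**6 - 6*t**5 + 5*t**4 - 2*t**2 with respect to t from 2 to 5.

By the power rule, an antiderivative is F(t) = -6*t**7/7 - t**6 + t**5 - 2*t**3/3.
Then F(5) - F(2) = (-1670500/21) - (-3088/21) = -555804/7.

-555804/7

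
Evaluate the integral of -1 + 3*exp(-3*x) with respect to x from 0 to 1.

An antiderivative is F(x) = -x - exp(-3*x).
Then F(1) - F(0) = (-1 - exp(-3)) - (-1) = -exp(-3).

-exp(-3)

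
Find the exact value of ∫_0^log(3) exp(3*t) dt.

Let u = exp(t), so du = exp(t) dt. When t = 0, u = 1; when t = log(3), u = 3.
The integral becomes ∫ u**2 du from 1 to 3, with antiderivative u**3/3.
Back in t: F(t) = exp(3*t)/3.
Then F(log(3)) - F(0) = (9) - (1/3) = 26/3.

26/3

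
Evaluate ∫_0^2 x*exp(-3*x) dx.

Integrate by parts once (u = x, dv = exp(-3*x) dx).
An antiderivative is F(x) = (-3*x - 1)*exp(-3*x)/9.
Then F(2) - F(0) = (-7*exp(-6)/9) - (-1/9) = (-7 + exp(6))*exp(-6)/9.

(-7 + exp(6))*exp(-6)/9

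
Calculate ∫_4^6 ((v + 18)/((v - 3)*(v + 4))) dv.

Factor the denominator: v**2 + v - 12 = (v + 4)(v - 3).
Partial fractions: (v + 18)/((v - 3)*(v + 4)) = -2/(v + 4) + 3/(v - 3).
An antiderivative is F(v) = 3*log(v - 3) - 2*log(v + 4).
Then F(6) - F(4) = (log(27/100)) - (-log(64)) = -2*log(5) + 4*log(2) + 3*log(3).

-2*log(5) + 4*log(2) + 3*log(3)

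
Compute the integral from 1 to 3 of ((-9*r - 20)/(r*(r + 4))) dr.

Factor the denominator: r**2 + 4*r = (r + 4)r.
Partial fractions: (-9*r - 20)/(r*(r + 4)) = -4/(r + 4) - 5/r.
An antiderivative is F(r) = -5*log(r) - 4*log(r + 4).
Then F(3) - F(1) = (-4*log(7) - 5*log(3)) - (-4*log(5)) = -4*log(7) - 5*log(3) + 4*log(5).

-4*log(7) - 5*log(3) + 4*log(5)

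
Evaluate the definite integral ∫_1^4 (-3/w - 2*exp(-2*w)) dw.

An antiderivative is F(w) = -3*log(w) + exp(-2*w).
Then F(4) - F(1) = (-6*log(2) + exp(-8)) - (exp(-2)) = -6*log(2) - exp(-2) + exp(-8).

-6*log(2) - exp(-2) + exp(-8)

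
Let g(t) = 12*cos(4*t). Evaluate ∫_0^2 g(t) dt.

Let u = 4*t, so du = 4 dt. When t = 0, u = 0; when t = 2, u = 8.
The integral becomes 3·∫ cos(u) du from 0 to 8, with antiderivative 3*sin(u).
Back in t: F(t) = 3*sin(4*t).
Then F(2) - F(0) = (3*sin(8)) - (0) = 3*sin(8).

3*sin(8)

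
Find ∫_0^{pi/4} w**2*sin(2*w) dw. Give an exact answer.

-1/4 + pi/8

Integrate by parts twice (u = w^2, dv = sin(2*w) dw).
An antiderivative is F(w) = -w**2*cos(2*w)/2 + w*sin(2*w)/2 + cos(2*w)/4.
Then F(pi/4) - F(0) = (pi/8) - (1/4) = -1/4 + pi/8.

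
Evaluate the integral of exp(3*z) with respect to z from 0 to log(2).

7/3

Let u = exp(z), so du = exp(z) dz. When z = 0, u = 1; when z = log(2), u = 2.
The integral becomes ∫ u**2 du from 1 to 2, with antiderivative u**3/3.
Back in z: F(z) = exp(3*z)/3.
Then F(log(2)) - F(0) = (8/3) - (1/3) = 7/3.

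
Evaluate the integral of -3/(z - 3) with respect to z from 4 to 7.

-log(64)

An antiderivative is F(z) = -3*log(z - 3).
Then F(7) - F(4) = (-log(64)) - (0) = -log(64).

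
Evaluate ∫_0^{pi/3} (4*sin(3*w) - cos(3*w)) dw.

8/3

An antiderivative is F(w) = -sin(3*w)/3 - 4*cos(3*w)/3.
Then F(pi/3) - F(0) = (4/3) - (-4/3) = 8/3.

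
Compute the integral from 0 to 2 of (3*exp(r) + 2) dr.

1 + 3*exp(2)

An antiderivative is F(r) = 2*r + 3*exp(r).
Then F(2) - F(0) = (4 + 3*exp(2)) - (3) = 1 + 3*exp(2).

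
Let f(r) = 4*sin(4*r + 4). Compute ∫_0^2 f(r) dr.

-cos(12) + cos(4)

Let u = 4*r + 4, so du = 4 dr. When r = 0, u = 4; when r = 2, u = 12.
The integral becomes ∫ sin(u) du from 4 to 12, with antiderivative -cos(u).
Back in r: F(r) = -cos(4*r + 4).
Then F(2) - F(0) = (-cos(12)) - (-cos(4)) = -cos(12) + cos(4).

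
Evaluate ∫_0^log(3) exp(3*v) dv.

26/3

Let u = exp(v), so du = exp(v) dv. When v = 0, u = 1; when v = log(3), u = 3.
The integral becomes ∫ u**2 du from 1 to 3, with antiderivative u**3/3.
Back in v: F(v) = exp(3*v)/3.
Then F(log(3)) - F(0) = (9) - (1/3) = 26/3.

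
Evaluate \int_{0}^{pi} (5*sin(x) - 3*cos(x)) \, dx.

An antiderivative is F(x) = -3*sin(x) - 5*cos(x).
Then F(pi) - F(0) = (5) - (-5) = 10.

10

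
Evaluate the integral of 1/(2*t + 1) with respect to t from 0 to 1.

An antiderivative is F(t) = log(2*t + 1)/2.
Then F(1) - F(0) = (log(3)/2) - (0) = log(3)/2.

log(3)/2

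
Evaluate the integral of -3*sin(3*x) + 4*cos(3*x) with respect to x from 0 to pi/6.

1/3

An antiderivative is F(x) = 4*sin(3*x)/3 + cos(3*x).
Then F(pi/6) - F(0) = (4/3) - (1) = 1/3.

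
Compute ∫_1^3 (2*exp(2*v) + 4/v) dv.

An antiderivative is F(v) = exp(2*v) + 4*log(v).
Then F(3) - F(1) = (log(81) + exp(6)) - (exp(2)) = -exp(2) + log(81) + exp(6).

-exp(2) + log(81) + exp(6)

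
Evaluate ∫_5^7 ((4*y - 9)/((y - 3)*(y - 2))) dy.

log(40/3)

Factor the denominator: y**2 - 5*y + 6 = (y - 2)(y - 3).
Partial fractions: (4*y - 9)/((y - 3)*(y - 2)) = 1/(y - 2) + 3/(y - 3).
An antiderivative is F(y) = 3*log(y - 3) + log(y - 2).
Then F(7) - F(5) = (log(5) + 6*log(2)) - (log(24)) = log(40/3).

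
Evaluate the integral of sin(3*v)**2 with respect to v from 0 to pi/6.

Use the identity sin^2(3*v) = (1 - cos(6*v))/2.
An antiderivative is F(v) = v/2 - sin(6*v)/12.
Then F(pi/6) - F(0) = (pi/12) - (0) = pi/12.

pi/12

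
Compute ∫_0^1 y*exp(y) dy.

Integrate by parts once (u = y, dv = exp(y) dy).
An antiderivative is F(y) = (y - 1)*exp(y).
Then F(1) - F(0) = (0) - (-1) = 1.

1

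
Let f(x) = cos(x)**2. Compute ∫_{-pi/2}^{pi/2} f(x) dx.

Use the identity cos^2(x) = (1 + cos(2*x))/2.
An antiderivative is F(x) = x/2 + sin(2*x)/4.
Then F(pi/2) - F(-pi/2) = (pi/4) - (-pi/4) = pi/2.

pi/2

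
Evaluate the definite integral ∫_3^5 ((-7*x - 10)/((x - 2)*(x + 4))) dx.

Factor the denominator: x**2 + 2*x - 8 = (x + 4)(x - 2).
Partial fractions: (-7*x - 10)/((x - 2)*(x + 4)) = -3/(x + 4) - 4/(x - 2).
An antiderivative is F(x) = -4*log(x - 2) - 3*log(x + 4).
Then F(5) - F(3) = (-10*log(3)) - (-3*log(7)) = -10*log(3) + 3*log(7).

-10*log(3) + 3*log(7)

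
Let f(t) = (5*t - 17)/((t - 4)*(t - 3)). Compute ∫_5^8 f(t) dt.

4*log(2) + 2*log(5)

Factor the denominator: t**2 - 7*t + 12 = (t - 3)(t - 4).
Partial fractions: (5*t - 17)/((t - 4)*(t - 3)) = 2/(t - 3) + 3/(t - 4).
An antiderivative is F(t) = 3*log(t - 4) + 2*log(t - 3).
Then F(8) - F(5) = (2*log(5) + 6*log(2)) - (log(4)) = 4*log(2) + 2*log(5).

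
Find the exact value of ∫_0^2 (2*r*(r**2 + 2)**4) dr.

Let u = r**2 + 2, so du = 2*r dr. When r = 0, u = 2; when r = 2, u = 6.
The integral becomes ∫ u**4 du from 2 to 6, with antiderivative u**5/5.
Back in r: F(r) = (r**2 + 2)**5/5.
Then F(2) - F(0) = (7776/5) - (32/5) = 7744/5.

7744/5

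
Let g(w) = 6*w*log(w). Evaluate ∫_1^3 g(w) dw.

Integrate by parts once (u = ln w, dv = 6*w dw).
An antiderivative is F(w) = 3*w**2*(2*log(w) - 1)/2.
Then F(3) - F(1) = (-27/2 + 27*log(3)) - (-3/2) = -12 + 27*log(3).

-12 + 27*log(3)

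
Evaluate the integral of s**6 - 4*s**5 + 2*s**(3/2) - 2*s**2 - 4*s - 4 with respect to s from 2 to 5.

-16*sqrt(2)/5 + 20*sqrt(5) + 4455/7

By the power rule, an antiderivative is F(s) = s**7/7 - 2*s**6/3 + 4*s**(5/2)/5 - 2*s**3/3 - 2*s**2 - 4*s.
Then F(5) - F(2) = (20*sqrt(5) + 4135/7) - (-320/7 + 16*sqrt(2)/5) = -16*sqrt(2)/5 + 20*sqrt(5) + 4455/7.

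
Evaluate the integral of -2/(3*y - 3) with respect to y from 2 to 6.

An antiderivative is F(y) = -2*log(3*y - 3)/3.
Then F(6) - F(2) = (-2*log(15)/3) - (-2*log(3)/3) = -2*log(5)/3.

-2*log(5)/3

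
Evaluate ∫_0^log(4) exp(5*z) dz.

1023/5

Let u = exp(z), so du = exp(z) dz. When z = 0, u = 1; when z = log(4), u = 4.
The integral becomes ∫ u**4 du from 1 to 4, with antiderivative u**5/5.
Back in z: F(z) = exp(5*z)/5.
Then F(log(4)) - F(0) = (1024/5) - (1/5) = 1023/5.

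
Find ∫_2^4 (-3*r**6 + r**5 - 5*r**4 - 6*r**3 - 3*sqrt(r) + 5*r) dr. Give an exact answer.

By the power rule, an antiderivative is F(r) = -3*r**7/7 + r**6/6 - r**5 - 3*r**4/2 - 2*r**(3/2) + 5*r**2/2.
Then F(4) - F(2) = (-162184/21) - (-1894/21 - 4*sqrt(2)) = -53430/7 + 4*sqrt(2).

-53430/7 + 4*sqrt(2)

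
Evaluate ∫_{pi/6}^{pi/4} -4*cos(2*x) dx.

-2 + sqrt(3)

An antiderivative is F(x) = -2*sin(2*x).
Then F(pi/4) - F(pi/6) = (-2) - (-sqrt(3)) = -2 + sqrt(3).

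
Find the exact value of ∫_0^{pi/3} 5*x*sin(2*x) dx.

Integrate by parts once (u = x, dv = 5*sin(2*x) dx).
An antiderivative is F(x) = -5*x*cos(2*x)/2 + 5*sin(2*x)/4.
Then F(pi/3) - F(0) = (5*sqrt(3)/8 + 5*pi/12) - (0) = 5*sqrt(3)/8 + 5*pi/12.

5*sqrt(3)/8 + 5*pi/12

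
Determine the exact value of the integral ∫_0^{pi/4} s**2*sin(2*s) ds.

Integrate by parts twice (u = s^2, dv = sin(2*s) ds).
An antiderivative is F(s) = -s**2*cos(2*s)/2 + s*sin(2*s)/2 + cos(2*s)/4.
Then F(pi/4) - F(0) = (pi/8) - (1/4) = -1/4 + pi/8.

-1/4 + pi/8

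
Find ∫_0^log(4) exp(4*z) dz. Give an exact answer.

255/4

Let u = exp(z), so du = exp(z) dz. When z = 0, u = 1; when z = log(4), u = 4.
The integral becomes ∫ u**3 du from 1 to 4, with antiderivative u**4/4.
Back in z: F(z) = exp(4*z)/4.
Then F(log(4)) - F(0) = (64) - (1/4) = 255/4.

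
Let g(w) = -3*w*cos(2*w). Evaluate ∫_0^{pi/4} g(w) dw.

3/4 - 3*pi/8

Integrate by parts once (u = w, dv = -3*cos(2*w) dw).
An antiderivative is F(w) = -3*w*sin(2*w)/2 - 3*cos(2*w)/4.
Then F(pi/4) - F(0) = (-3*pi/8) - (-3/4) = 3/4 - 3*pi/8.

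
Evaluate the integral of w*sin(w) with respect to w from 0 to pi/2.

Integrate by parts once (u = w, dv = sin(w) dw).
An antiderivative is F(w) = -w*cos(w) + sin(w).
Then F(pi/2) - F(0) = (1) - (0) = 1.

1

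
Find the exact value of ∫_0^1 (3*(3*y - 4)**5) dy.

-1365/2

Let u = 3*y - 4, so du = 3 dy. When y = 0, u = -4; when y = 1, u = -1.
The integral becomes ∫ u**5 du from -4 to -1, with antiderivative u**6/6.
Back in y: F(y) = (3*y - 4)**6/6.
Then F(1) - F(0) = (1/6) - (2048/3) = -1365/2.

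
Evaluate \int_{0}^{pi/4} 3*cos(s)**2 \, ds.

3/4 + 3*pi/8

Use the identity cos^2(s) = (1 + cos(2*s))/2.
An antiderivative is F(s) = 3*s/2 + 3*sin(2*s)/4.
Then F(pi/4) - F(0) = (3/4 + 3*pi/8) - (0) = 3/4 + 3*pi/8.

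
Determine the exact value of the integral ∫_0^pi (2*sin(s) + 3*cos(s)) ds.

4

An antiderivative is F(s) = 3*sin(s) - 2*cos(s).
Then F(pi) - F(0) = (2) - (-2) = 4.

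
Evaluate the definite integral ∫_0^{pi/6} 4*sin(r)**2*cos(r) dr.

Let u = sin(r), so du = cos(r) dr. When r = 0, u = 0; when r = pi/6, u = 1/2.
The integral becomes 4·∫ u**2 du from 0 to 1/2, with antiderivative 4*u**3/3.
Back in r: F(r) = 4*sin(r)**3/3.
Then F(pi/6) - F(0) = (1/6) - (0) = 1/6.

1/6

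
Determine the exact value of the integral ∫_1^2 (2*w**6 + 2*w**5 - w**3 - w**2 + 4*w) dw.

By the power rule, an antiderivative is F(w) = 2*w**7/7 + w**6/3 - w**4/4 - w**3/3 + 2*w**2.
Then F(2) - F(1) = (1244/21) - (57/28) = 4805/84.

4805/84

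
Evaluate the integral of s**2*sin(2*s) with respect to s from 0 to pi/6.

-1/8 - pi**2/144 + sqrt(3)*pi/24

Integrate by parts twice (u = s^2, dv = sin(2*s) ds).
An antiderivative is F(s) = -s**2*cos(2*s)/2 + s*sin(2*s)/2 + cos(2*s)/4.
Then F(pi/6) - F(0) = (-pi**2/144 + 1/8 + sqrt(3)*pi/24) - (1/4) = -1/8 - pi**2/144 + sqrt(3)*pi/24.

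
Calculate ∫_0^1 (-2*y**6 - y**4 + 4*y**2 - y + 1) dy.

By the power rule, an antiderivative is F(y) = -2*y**7/7 - y**5/5 + 4*y**3/3 - y**2/2 + y.
Then F(1) - F(0) = (283/210) - (0) = 283/210.

283/210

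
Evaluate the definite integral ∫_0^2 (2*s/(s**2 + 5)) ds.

log(9/5)

Let u = s**2 + 5, so du = 2*s ds. When s = 0, u = 5; when s = 2, u = 9.
The integral becomes ∫ 1/u du from 5 to 9, with antiderivative log(u).
Back in s: F(s) = log(s**2 + 5).
Then F(2) - F(0) = (log(9)) - (log(5)) = log(9/5).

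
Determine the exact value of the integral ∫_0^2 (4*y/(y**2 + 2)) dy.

Let u = y**2 + 2, so du = 2*y dy. When y = 0, u = 2; when y = 2, u = 6.
The integral becomes 2·∫ 1/u du from 2 to 6, with antiderivative 2*log(u).
Back in y: F(y) = 2*log(y**2 + 2).
Then F(2) - F(0) = (log(36)) - (log(4)) = log(9).

log(9)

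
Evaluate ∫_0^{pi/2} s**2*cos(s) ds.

-2 + pi**2/4

Integrate by parts twice (u = s^2, dv = cos(s) ds).
An antiderivative is F(s) = s**2*sin(s) + 2*s*cos(s) - 2*sin(s).
Then F(pi/2) - F(0) = (-2 + pi**2/4) - (0) = -2 + pi**2/4.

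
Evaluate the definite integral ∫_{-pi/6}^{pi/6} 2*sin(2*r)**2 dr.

Use the identity sin^2(2*r) = (1 - cos(4*r))/2.
An antiderivative is F(r) = r - sin(4*r)/4.
Then F(pi/6) - F(-pi/6) = (-sqrt(3)/8 + pi/6) - (-pi/6 + sqrt(3)/8) = -sqrt(3)/4 + pi/3.

-sqrt(3)/4 + pi/3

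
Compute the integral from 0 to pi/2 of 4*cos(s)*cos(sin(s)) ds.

4*sin(1)

Let u = sin(s), so du = cos(s) ds. When s = 0, u = 0; when s = pi/2, u = 1.
The integral becomes 4·∫ cos(u) du from 0 to 1, with antiderivative 4*sin(u).
Back in s: F(s) = 4*sin(sin(s)).
Then F(pi/2) - F(0) = (4*sin(1)) - (0) = 4*sin(1).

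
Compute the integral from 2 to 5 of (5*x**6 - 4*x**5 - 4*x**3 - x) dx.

626061/14

By the power rule, an antiderivative is F(x) = 5*x**7/7 - 2*x**6/3 - x**4 - x**2/2.
Then F(5) - F(2) = (1879475/42) - (646/21) = 626061/14.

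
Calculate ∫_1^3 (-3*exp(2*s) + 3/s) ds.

-3*exp(6)/2 + log(27) + 3*exp(2)/2

An antiderivative is F(s) = -3*exp(2*s)/2 + 3*log(s).
Then F(3) - F(1) = (-3*exp(6)/2 + log(27)) - (-3*exp(2)/2) = -3*exp(6)/2 + log(27) + 3*exp(2)/2.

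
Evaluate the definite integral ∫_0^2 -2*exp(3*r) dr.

An antiderivative is F(r) = -2*exp(3*r)/3.
Then F(2) - F(0) = (-2*exp(6)/3) - (-2/3) = 2/3 - 2*exp(6)/3.

2/3 - 2*exp(6)/3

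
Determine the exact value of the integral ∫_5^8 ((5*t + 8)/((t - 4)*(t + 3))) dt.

log(11) + 5*log(2)

Factor the denominator: t**2 - t - 12 = (t + 3)(t - 4).
Partial fractions: (5*t + 8)/((t - 4)*(t + 3)) = 1/(t + 3) + 4/(t - 4).
An antiderivative is F(t) = 4*log(t - 4) + log(t + 3).
Then F(8) - F(5) = (log(11) + 8*log(2)) - (log(8)) = log(11) + 5*log(2).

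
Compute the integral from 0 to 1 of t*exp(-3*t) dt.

Integrate by parts once (u = t, dv = exp(-3*t) dt).
An antiderivative is F(t) = (-3*t - 1)*exp(-3*t)/9.
Then F(1) - F(0) = (-4*exp(-3)/9) - (-1/9) = (-4 + exp(3))*exp(-3)/9.

(-4 + exp(3))*exp(-3)/9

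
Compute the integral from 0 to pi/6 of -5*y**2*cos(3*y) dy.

10/27 - 5*pi**2/108

Integrate by parts twice (u = y^2, dv = -5*cos(3*y) dy).
An antiderivative is F(y) = -5*y**2*sin(3*y)/3 - 10*y*cos(3*y)/9 + 10*sin(3*y)/27.
Then F(pi/6) - F(0) = (10/27 - 5*pi**2/108) - (0) = 10/27 - 5*pi**2/108.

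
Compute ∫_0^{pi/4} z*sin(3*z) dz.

sqrt(2)*(4 + 3*pi)/72

Integrate by parts once (u = z, dv = sin(3*z) dz).
An antiderivative is F(z) = -z*cos(3*z)/3 + sin(3*z)/9.
Then F(pi/4) - F(0) = (sqrt(2)*(4 + 3*pi)/72) - (0) = sqrt(2)*(4 + 3*pi)/72.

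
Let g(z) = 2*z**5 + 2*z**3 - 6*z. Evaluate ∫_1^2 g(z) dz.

By the power rule, an antiderivative is F(z) = z**6/3 + z**4/2 - 3*z**2.
Then F(2) - F(1) = (52/3) - (-13/6) = 39/2.

39/2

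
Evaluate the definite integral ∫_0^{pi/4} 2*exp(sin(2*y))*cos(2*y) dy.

Let u = sin(2*y), so du = 2*cos(2*y) dy. When y = 0, u = 0; when y = pi/4, u = 1.
The integral becomes ∫ exp(u) du from 0 to 1, with antiderivative exp(u).
Back in y: F(y) = exp(sin(2*y)).
Then F(pi/4) - F(0) = (E) - (1) = -1 + E.

-1 + E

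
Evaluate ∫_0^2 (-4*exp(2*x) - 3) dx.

-2*exp(4) - 4

An antiderivative is F(x) = -2*exp(2*x) - 3*x.
Then F(2) - F(0) = (-2*exp(4) - 6) - (-2) = -2*exp(4) - 4.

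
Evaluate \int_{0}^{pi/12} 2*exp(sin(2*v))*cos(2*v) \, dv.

Let u = sin(2*v), so du = 2*cos(2*v) dv. When v = 0, u = 0; when v = pi/12, u = 1/2.
The integral becomes ∫ exp(u) du from 0 to 1/2, with antiderivative exp(u).
Back in v: F(v) = exp(sin(2*v)).
Then F(pi/12) - F(0) = (exp(1/2)) - (1) = -1 + exp(1/2).

-1 + exp(1/2)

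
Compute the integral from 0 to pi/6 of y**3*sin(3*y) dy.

Integrate by parts 3 times (u = y^3, dv = sin(3*y) dy).
An antiderivative is F(y) = -y**3*cos(3*y)/3 + y**2*sin(3*y)/3 + 2*y*cos(3*y)/9 - 2*sin(3*y)/27.
Then F(pi/6) - F(0) = (-2/27 + pi**2/108) - (0) = -2/27 + pi**2/108.

-2/27 + pi**2/108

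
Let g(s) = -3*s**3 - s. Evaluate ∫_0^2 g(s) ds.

By the power rule, an antiderivative is F(s) = -3*s**4/4 - s**2/2.
Then F(2) - F(0) = (-14) - (0) = -14.

-14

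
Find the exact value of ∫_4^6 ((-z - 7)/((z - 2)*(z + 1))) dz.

-2*log(5) - 3*log(2) + 2*log(7)

Factor the denominator: z**2 - z - 2 = (z + 1)(z - 2).
Partial fractions: (-z - 7)/((z - 2)*(z + 1)) = 2/(z + 1) - 3/(z - 2).
An antiderivative is F(z) = -3*log(z - 2) + 2*log(z + 1).
Then F(6) - F(4) = (log(49/64)) - (log(25/8)) = -2*log(5) - 3*log(2) + 2*log(7).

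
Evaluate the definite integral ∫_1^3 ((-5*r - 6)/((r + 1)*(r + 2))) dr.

-4*log(5) - log(2) + 4*log(3)

Factor the denominator: r**2 + 3*r + 2 = (r + 2)(r + 1).
Partial fractions: (-5*r - 6)/((r + 1)*(r + 2)) = -4/(r + 2) - 1/(r + 1).
An antiderivative is F(r) = -log(r + 1) - 4*log(r + 2).
Then F(3) - F(1) = (-4*log(5) - 2*log(2)) - (-4*log(3) - log(2)) = -4*log(5) - log(2) + 4*log(3).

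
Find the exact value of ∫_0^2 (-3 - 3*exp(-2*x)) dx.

-15/2 + 3*exp(-4)/2

An antiderivative is F(x) = -3*x + 3*exp(-2*x)/2.
Then F(2) - F(0) = (-6 + 3*exp(-4)/2) - (3/2) = -15/2 + 3*exp(-4)/2.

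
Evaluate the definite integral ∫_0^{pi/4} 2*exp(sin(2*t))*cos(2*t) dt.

-1 + E

Let u = sin(2*t), so du = 2*cos(2*t) dt. When t = 0, u = 0; when t = pi/4, u = 1.
The integral becomes ∫ exp(u) du from 0 to 1, with antiderivative exp(u).
Back in t: F(t) = exp(sin(2*t)).
Then F(pi/4) - F(0) = (E) - (1) = -1 + E.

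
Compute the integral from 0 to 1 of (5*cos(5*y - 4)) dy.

Let u = 5*y - 4, so du = 5 dy. When y = 0, u = -4; when y = 1, u = 1.
The integral becomes ∫ cos(u) du from -4 to 1, with antiderivative sin(u).
Back in y: F(y) = sin(5*y - 4).
Then F(1) - F(0) = (sin(1)) - (-sin(4)) = sin(4) + sin(1).

sin(4) + sin(1)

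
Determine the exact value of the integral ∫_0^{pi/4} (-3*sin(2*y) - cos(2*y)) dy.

-2

An antiderivative is F(y) = -sin(2*y)/2 + 3*cos(2*y)/2.
Then F(pi/4) - F(0) = (-1/2) - (3/2) = -2.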